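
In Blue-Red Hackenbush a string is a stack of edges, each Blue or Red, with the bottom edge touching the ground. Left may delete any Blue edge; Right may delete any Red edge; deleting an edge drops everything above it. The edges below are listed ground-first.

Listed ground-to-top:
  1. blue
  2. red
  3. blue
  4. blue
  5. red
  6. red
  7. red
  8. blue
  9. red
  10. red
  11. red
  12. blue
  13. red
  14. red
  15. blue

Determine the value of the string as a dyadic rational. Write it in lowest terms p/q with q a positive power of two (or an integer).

step 1: add blue to get b; options L={ 0 } R={  } -> 1
step 2: add red to get br; options L={ 0 } R={ 1 } -> 1/2
step 3: add blue to get brb; options L={ 0, 1/2 } R={ 1 } -> 3/4
step 4: add blue to get brbb; options L={ 0, 1/2, 3/4 } R={ 1 } -> 7/8
step 5: add red to get brbbr; options L={ 0, 1/2, 3/4 } R={ 7/8, 1 } -> 13/16
step 6: add red to get brbbrr; options L={ 0, 1/2, 3/4 } R={ 13/16, 7/8, 1 } -> 25/32
step 7: add red to get brbbrrr; options L={ 0, 1/2, 3/4 } R={ 25/32, 13/16, 7/8, 1 } -> 49/64
step 8: add blue to get brbbrrrb; options L={ 0, 1/2, 3/4, 49/64 } R={ 25/32, 13/16, 7/8, 1 } -> 99/128
step 9: add red to get brbbrrrbr; options L={ 0, 1/2, 3/4, 49/64 } R={ 99/128, 25/32, 13/16, 7/8, 1 } -> 197/256
step 10: add red to get brbbrrrbrr; options L={ 0, 1/2, 3/4, 49/64 } R={ 197/256, 99/128, 25/32, 13/16, 7/8, 1 } -> 393/512
step 11: add red to get brbbrrrbrrr; options L={ 0, 1/2, 3/4, 49/64 } R={ 393/512, 197/256, 99/128, 25/32, 13/16, 7/8, 1 } -> 785/1024
step 12: add blue to get brbbrrrbrrrb; options L={ 0, 1/2, 3/4, 49/64, 785/1024 } R={ 393/512, 197/256, 99/128, 25/32, 13/16, 7/8, 1 } -> 1571/2048
step 13: add red to get brbbrrrbrrrbr; options L={ 0, 1/2, 3/4, 49/64, 785/1024 } R={ 1571/2048, 393/512, 197/256, 99/128, 25/32, 13/16, 7/8, 1 } -> 3141/4096
step 14: add red to get brbbrrrbrrrbrr; options L={ 0, 1/2, 3/4, 49/64, 785/1024 } R={ 3141/4096, 1571/2048, 393/512, 197/256, 99/128, 25/32, 13/16, 7/8, 1 } -> 6281/8192
step 15: add blue to get brbbrrrbrrrbrrb; options L={ 0, 1/2, 3/4, 49/64, 785/1024, 6281/8192 } R={ 3141/4096, 1571/2048, 393/512, 197/256, 99/128, 25/32, 13/16, 7/8, 1 } -> 12563/16384

12563/16384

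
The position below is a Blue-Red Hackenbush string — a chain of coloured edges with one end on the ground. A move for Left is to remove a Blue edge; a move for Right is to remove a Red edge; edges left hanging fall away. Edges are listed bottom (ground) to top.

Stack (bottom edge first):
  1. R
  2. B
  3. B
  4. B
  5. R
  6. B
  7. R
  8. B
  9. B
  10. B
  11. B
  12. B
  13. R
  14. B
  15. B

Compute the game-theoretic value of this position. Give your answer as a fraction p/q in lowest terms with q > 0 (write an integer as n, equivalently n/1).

-2569/16384

Build value(s[:k]) for k = 1..15, string s = R B B B R B R B B B B B R B B.
1 of 15 · R · max L −∞ · min R 0 = -1
2 of 15 · RB · max L -1 · min R 0 = -1/2
3 of 15 · RBB · max L -1/2 · min R 0 = -1/4
4 of 15 · RBBB · max L -1/4 · min R 0 = -1/8
5 of 15 · RBBBR · max L -1/4 · min R -1/8 = -3/16
6 of 15 · RBBBRB · max L -3/16 · min R -1/8 = -5/32
7 of 15 · RBBBRBR · max L -3/16 · min R -5/32 = -11/64
8 of 15 · RBBBRBRB · max L -11/64 · min R -5/32 = -21/128
9 of 15 · RBBBRBRBB · max L -21/128 · min R -5/32 = -41/256
10 of 15 · RBBBRBRBBB · max L -41/256 · min R -5/32 = -81/512
11 of 15 · RBBBRBRBBBB · max L -81/512 · min R -5/32 = -161/1024
12 of 15 · RBBBRBRBBBBB · max L -161/1024 · min R -5/32 = -321/2048
13 of 15 · RBBBRBRBBBBBR · max L -161/1024 · min R -321/2048 = -643/4096
14 of 15 · RBBBRBRBBBBBRB · max L -643/4096 · min R -321/2048 = -1285/8192
15 of 15 · RBBBRBRBBBBBRBB · max L -1285/8192 · min R -321/2048 = -2569/16384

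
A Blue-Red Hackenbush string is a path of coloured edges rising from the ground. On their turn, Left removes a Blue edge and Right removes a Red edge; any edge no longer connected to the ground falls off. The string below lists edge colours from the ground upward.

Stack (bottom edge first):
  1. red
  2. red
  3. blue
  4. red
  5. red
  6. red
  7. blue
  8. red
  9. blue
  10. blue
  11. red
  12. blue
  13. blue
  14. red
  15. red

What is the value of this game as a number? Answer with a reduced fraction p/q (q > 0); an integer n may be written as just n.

-15655/8192

Prefix values for red red blue red red red blue red blue blue red blue blue red red via {L|R} + simplicity:
step 1: add red to get r; options L={ · } R={ 0 } => -1
step 2: add red to get rr; options L={ · } R={ -1,0 } => -2
step 3: add blue to get rrb; options L={ -2 } R={ -1,0 } => -3/2
step 4: add red to get rrbr; options L={ -2 } R={ -3/2,-1,0 } => -7/4
step 5: add red to get rrbrr; options L={ -2 } R={ -7/4,-3/2,-1,0 } => -15/8
step 6: add red to get rrbrrr; options L={ -2 } R={ -15/8,-7/4,-3/2,-1,0 } => -31/16
step 7: add blue to get rrbrrrb; options L={ -2,-31/16 } R={ -15/8,-7/4,-3/2,-1,0 } => -61/32
step 8: add red to get rrbrrrbr; options L={ -2,-31/16 } R={ -61/32,-15/8,-7/4,-3/2,-1,0 } => -123/64
step 9: add blue to get rrbrrrbrb; options L={ -2,-31/16,-123/64 } R={ -61/32,-15/8,-7/4,-3/2,-1,0 } => -245/128
step 10: add blue to get rrbrrrbrbb; options L={ -2,-31/16,-123/64,-245/128 } R={ -61/32,-15/8,-7/4,-3/2,-1,0 } => -489/256
step 11: add red to get rrbrrrbrbbr; options L={ -2,-31/16,-123/64,-245/128 } R={ -489/256,-61/32,-15/8,-7/4,-3/2,-1,0 } => -979/512
step 12: add blue to get rrbrrrbrbbrb; options L={ -2,-31/16,-123/64,-245/128,-979/512 } R={ -489/256,-61/32,-15/8,-7/4,-3/2,-1,0 } => -1957/1024
step 13: add blue to get rrbrrrbrbbrbb; options L={ -2,-31/16,-123/64,-245/128,-979/512,-1957/1024 } R={ -489/256,-61/32,-15/8,-7/4,-3/2,-1,0 } => -3913/2048
step 14: add red to get rrbrrrbrbbrbbr; options L={ -2,-31/16,-123/64,-245/128,-979/512,-1957/1024 } R={ -3913/2048,-489/256,-61/32,-15/8,-7/4,-3/2,-1,0 } => -7827/4096
step 15: add red to get rrbrrrbrbbrbbrr; options L={ -2,-31/16,-123/64,-245/128,-979/512,-1957/1024 } R={ -7827/4096,-3913/2048,-489/256,-61/32,-15/8,-7/4,-3/2,-1,0 } => -15655/8192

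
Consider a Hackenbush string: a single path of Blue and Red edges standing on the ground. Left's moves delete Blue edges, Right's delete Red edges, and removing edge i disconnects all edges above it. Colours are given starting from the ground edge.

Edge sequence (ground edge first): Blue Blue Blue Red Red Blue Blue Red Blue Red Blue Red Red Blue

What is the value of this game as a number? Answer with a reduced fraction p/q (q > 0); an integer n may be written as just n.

Prefix values for Blue Blue Blue Red Red Blue Blue Red Blue Red Blue Red Red Blue via {L|R} + simplicity:
step 1: add Blue to get B; options L={ 0 } R={ (no moves) } gives 1
step 2: add Blue to get BB; options L={ 0 1 } R={ (no moves) } gives 2
step 3: add Blue to get BBB; options L={ 0 1 2 } R={ (no moves) } gives 3
step 4: add Red to get BBBR; options L={ 0 1 2 } R={ 3 } gives 5/2
step 5: add Red to get BBBRR; options L={ 0 1 2 } R={ 5/2 3 } gives 9/4
step 6: add Blue to get BBBRRB; options L={ 0 1 2 9/4 } R={ 5/2 3 } gives 19/8
step 7: add Blue to get BBBRRBB; options L={ 0 1 2 9/4 19/8 } R={ 5/2 3 } gives 39/16
step 8: add Red to get BBBRRBBR; options L={ 0 1 2 9/4 19/8 } R={ 39/16 5/2 3 } gives 77/32
step 9: add Blue to get BBBRRBBRB; options L={ 0 1 2 9/4 19/8 77/32 } R={ 39/16 5/2 3 } gives 155/64
step 10: add Red to get BBBRRBBRBR; options L={ 0 1 2 9/4 19/8 77/32 } R={ 155/64 39/16 5/2 3 } gives 309/128
step 11: add Blue to get BBBRRBBRBRB; options L={ 0 1 2 9/4 19/8 77/32 309/128 } R={ 155/64 39/16 5/2 3 } gives 619/256
step 12: add Red to get BBBRRBBRBRBR; options L={ 0 1 2 9/4 19/8 77/32 309/128 } R={ 619/256 155/64 39/16 5/2 3 } gives 1237/512
step 13: add Red to get BBBRRBBRBRBRR; options L={ 0 1 2 9/4 19/8 77/32 309/128 } R={ 1237/512 619/256 155/64 39/16 5/2 3 } gives 2473/1024
step 14: add Blue to get BBBRRBBRBRBRRB; options L={ 0 1 2 9/4 19/8 77/32 309/128 2473/1024 } R={ 1237/512 619/256 155/64 39/16 5/2 3 } gives 4947/2048

4947/2048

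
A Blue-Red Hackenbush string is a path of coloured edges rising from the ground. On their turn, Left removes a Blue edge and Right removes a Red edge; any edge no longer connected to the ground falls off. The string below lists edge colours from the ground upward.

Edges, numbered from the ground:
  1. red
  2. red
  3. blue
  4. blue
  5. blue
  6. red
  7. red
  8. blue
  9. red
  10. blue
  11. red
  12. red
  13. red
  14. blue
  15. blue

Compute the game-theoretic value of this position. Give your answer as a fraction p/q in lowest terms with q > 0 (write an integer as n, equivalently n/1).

Recurse on prefixes of the 15-edge string red red blue blue blue red red blue red blue red red red blue blue:
edge 1 of 15 (red): { — | 0 } gives -1
edge 2 of 15 (red): { — | -1,0 } gives -2
edge 3 of 15 (blue): { -2 | -1,0 } gives -3/2
edge 4 of 15 (blue): { -2,-3/2 | -1,0 } gives -5/4
edge 5 of 15 (blue): { -2,-3/2,-5/4 | -1,0 } gives -9/8
edge 6 of 15 (red): { -2,-3/2,-5/4 | -9/8,-1,0 } gives -19/16
edge 7 of 15 (red): { -2,-3/2,-5/4 | -19/16,-9/8,-1,0 } gives -39/32
edge 8 of 15 (blue): { -2,-3/2,-5/4,-39/32 | -19/16,-9/8,-1,0 } gives -77/64
edge 9 of 15 (red): { -2,-3/2,-5/4,-39/32 | -77/64,-19/16,-9/8,-1,0 } gives -155/128
edge 10 of 15 (blue): { -2,-3/2,-5/4,-39/32,-155/128 | -77/64,-19/16,-9/8,-1,0 } gives -309/256
edge 11 of 15 (red): { -2,-3/2,-5/4,-39/32,-155/128 | -309/256,-77/64,-19/16,-9/8,-1,0 } gives -619/512
edge 12 of 15 (red): { -2,-3/2,-5/4,-39/32,-155/128 | -619/512,-309/256,-77/64,-19/16,-9/8,-1,0 } gives -1239/1024
edge 13 of 15 (red): { -2,-3/2,-5/4,-39/32,-155/128 | -1239/1024,-619/512,-309/256,-77/64,-19/16,-9/8,-1,0 } gives -2479/2048
edge 14 of 15 (blue): { -2,-3/2,-5/4,-39/32,-155/128,-2479/2048 | -1239/1024,-619/512,-309/256,-77/64,-19/16,-9/8,-1,0 } gives -4957/4096
edge 15 of 15 (blue): { -2,-3/2,-5/4,-39/32,-155/128,-2479/2048,-4957/4096 | -1239/1024,-619/512,-309/256,-77/64,-19/16,-9/8,-1,0 } gives -9913/8192

-9913/8192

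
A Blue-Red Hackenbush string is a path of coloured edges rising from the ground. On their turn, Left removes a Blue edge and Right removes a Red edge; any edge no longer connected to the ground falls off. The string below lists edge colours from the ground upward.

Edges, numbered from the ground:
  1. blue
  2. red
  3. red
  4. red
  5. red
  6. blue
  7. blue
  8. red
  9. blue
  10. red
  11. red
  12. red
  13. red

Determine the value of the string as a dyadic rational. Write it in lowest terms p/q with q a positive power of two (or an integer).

417/4096

Recurse on prefixes of the 13-edge string blue red red red red blue blue red blue red red red red:
b: Left { 0 }, Right { ∅ } — simplest 1
br: Left { 0 }, Right { 1 } — simplest 1/2
brr: Left { 0 }, Right { 1/2, 1 } — simplest 1/4
brrr: Left { 0 }, Right { 1/4, 1/2, 1 } — simplest 1/8
brrrr: Left { 0 }, Right { 1/8, 1/4, 1/2, 1 } — simplest 1/16
brrrrb: Left { 0, 1/16 }, Right { 1/8, 1/4, 1/2, 1 } — simplest 3/32
brrrrbb: Left { 0, 1/16, 3/32 }, Right { 1/8, 1/4, 1/2, 1 } — simplest 7/64
brrrrbbr: Left { 0, 1/16, 3/32 }, Right { 7/64, 1/8, 1/4, 1/2, 1 } — simplest 13/128
brrrrbbrb: Left { 0, 1/16, 3/32, 13/128 }, Right { 7/64, 1/8, 1/4, 1/2, 1 } — simplest 27/256
brrrrbbrbr: Left { 0, 1/16, 3/32, 13/128 }, Right { 27/256, 7/64, 1/8, 1/4, 1/2, 1 } — simplest 53/512
brrrrbbrbrr: Left { 0, 1/16, 3/32, 13/128 }, Right { 53/512, 27/256, 7/64, 1/8, 1/4, 1/2, 1 } — simplest 105/1024
brrrrbbrbrrr: Left { 0, 1/16, 3/32, 13/128 }, Right { 105/1024, 53/512, 27/256, 7/64, 1/8, 1/4, 1/2, 1 } — simplest 209/2048
brrrrbbrbrrrr: Left { 0, 1/16, 3/32, 13/128 }, Right { 209/2048, 105/1024, 53/512, 27/256, 7/64, 1/8, 1/4, 1/2, 1 } — simplest 417/4096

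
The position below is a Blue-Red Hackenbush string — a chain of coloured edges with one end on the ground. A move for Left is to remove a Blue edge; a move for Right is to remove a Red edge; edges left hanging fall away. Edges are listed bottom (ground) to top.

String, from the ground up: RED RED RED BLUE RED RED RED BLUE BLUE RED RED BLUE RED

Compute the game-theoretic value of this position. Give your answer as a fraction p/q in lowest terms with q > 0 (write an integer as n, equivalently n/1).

-2971/1024

Prefix values for RED RED RED BLUE RED RED RED BLUE BLUE RED RED BLUE RED via {L|R} + simplicity:
step 1: add RED to get R; options L={ none } R={ 0 } → -1
step 2: add RED to get RR; options L={ none } R={ -1,0 } → -2
step 3: add RED to get RRR; options L={ none } R={ -2,-1,0 } → -3
step 4: add BLUE to get RRRB; options L={ -3 } R={ -2,-1,0 } → -5/2
step 5: add RED to get RRRBR; options L={ -3 } R={ -5/2,-2,-1,0 } → -11/4
step 6: add RED to get RRRBRR; options L={ -3 } R={ -11/4,-5/2,-2,-1,0 } → -23/8
step 7: add RED to get RRRBRRR; options L={ -3 } R={ -23/8,-11/4,-5/2,-2,-1,0 } → -47/16
step 8: add BLUE to get RRRBRRRB; options L={ -3,-47/16 } R={ -23/8,-11/4,-5/2,-2,-1,0 } → -93/32
step 9: add BLUE to get RRRBRRRBB; options L={ -3,-47/16,-93/32 } R={ -23/8,-11/4,-5/2,-2,-1,0 } → -185/64
step 10: add RED to get RRRBRRRBBR; options L={ -3,-47/16,-93/32 } R={ -185/64,-23/8,-11/4,-5/2,-2,-1,0 } → -371/128
step 11: add RED to get RRRBRRRBBRR; options L={ -3,-47/16,-93/32 } R={ -371/128,-185/64,-23/8,-11/4,-5/2,-2,-1,0 } → -743/256
step 12: add BLUE to get RRRBRRRBBRRB; options L={ -3,-47/16,-93/32,-743/256 } R={ -371/128,-185/64,-23/8,-11/4,-5/2,-2,-1,0 } → -1485/512
step 13: add RED to get RRRBRRRBBRRBR; options L={ -3,-47/16,-93/32,-743/256 } R={ -1485/512,-371/128,-185/64,-23/8,-11/4,-5/2,-2,-1,0 } → -2971/1024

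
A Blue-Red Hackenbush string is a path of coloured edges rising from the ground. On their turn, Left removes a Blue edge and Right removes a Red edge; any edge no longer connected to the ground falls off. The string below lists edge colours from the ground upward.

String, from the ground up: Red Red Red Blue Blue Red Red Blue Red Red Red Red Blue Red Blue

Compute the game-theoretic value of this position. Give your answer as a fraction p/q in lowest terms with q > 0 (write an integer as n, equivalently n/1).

-9973/4096

Build v(s[:k]) for k = 1..15, string s = Red Red Red Blue Blue Red Red Blue Red Red Red Red Blue Red Blue.
edge 1 of 15 (Red): { (no moves) | 0 } → -1
edge 2 of 15 (Red): { (no moves) | -1; 0 } → -2
edge 3 of 15 (Red): { (no moves) | -2; -1; 0 } → -3
edge 4 of 15 (Blue): { -3 | -2; -1; 0 } → -5/2
edge 5 of 15 (Blue): { -3; -5/2 | -2; -1; 0 } → -9/4
edge 6 of 15 (Red): { -3; -5/2 | -9/4; -2; -1; 0 } → -19/8
edge 7 of 15 (Red): { -3; -5/2 | -19/8; -9/4; -2; -1; 0 } → -39/16
edge 8 of 15 (Blue): { -3; -5/2; -39/16 | -19/8; -9/4; -2; -1; 0 } → -77/32
edge 9 of 15 (Red): { -3; -5/2; -39/16 | -77/32; -19/8; -9/4; -2; -1; 0 } → -155/64
edge 10 of 15 (Red): { -3; -5/2; -39/16 | -155/64; -77/32; -19/8; -9/4; -2; -1; 0 } → -311/128
edge 11 of 15 (Red): { -3; -5/2; -39/16 | -311/128; -155/64; -77/32; -19/8; -9/4; -2; -1; 0 } → -623/256
edge 12 of 15 (Red): { -3; -5/2; -39/16 | -623/256; -311/128; -155/64; -77/32; -19/8; -9/4; -2; -1; 0 } → -1247/512
edge 13 of 15 (Blue): { -3; -5/2; -39/16; -1247/512 | -623/256; -311/128; -155/64; -77/32; -19/8; -9/4; -2; -1; 0 } → -2493/1024
edge 14 of 15 (Red): { -3; -5/2; -39/16; -1247/512 | -2493/1024; -623/256; -311/128; -155/64; -77/32; -19/8; -9/4; -2; -1; 0 } → -4987/2048
edge 15 of 15 (Blue): { -3; -5/2; -39/16; -1247/512; -4987/2048 | -2493/1024; -623/256; -311/128; -155/64; -77/32; -19/8; -9/4; -2; -1; 0 } → -9973/4096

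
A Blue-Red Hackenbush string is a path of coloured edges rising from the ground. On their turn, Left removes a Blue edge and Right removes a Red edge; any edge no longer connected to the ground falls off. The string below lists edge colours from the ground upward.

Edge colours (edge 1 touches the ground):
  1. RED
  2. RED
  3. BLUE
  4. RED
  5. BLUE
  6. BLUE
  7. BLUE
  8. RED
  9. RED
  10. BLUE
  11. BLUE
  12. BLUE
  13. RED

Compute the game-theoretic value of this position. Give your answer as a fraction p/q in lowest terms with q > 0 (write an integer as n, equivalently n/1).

Recurse on prefixes of the 13-edge string RED RED BLUE RED BLUE BLUE BLUE RED RED BLUE BLUE BLUE RED:
1 of 13 · R · max L −∞ · min R 0 ⇒ -1
2 of 13 · RR · max L −∞ · min R -1 ⇒ -2
3 of 13 · RRB · max L -2 · min R -1 ⇒ -3/2
4 of 13 · RRBR · max L -2 · min R -3/2 ⇒ -7/4
5 of 13 · RRBRB · max L -7/4 · min R -3/2 ⇒ -13/8
6 of 13 · RRBRBB · max L -13/8 · min R -3/2 ⇒ -25/16
7 of 13 · RRBRBBB · max L -25/16 · min R -3/2 ⇒ -49/32
8 of 13 · RRBRBBBR · max L -25/16 · min R -49/32 ⇒ -99/64
9 of 13 · RRBRBBBRR · max L -25/16 · min R -99/64 ⇒ -199/128
10 of 13 · RRBRBBBRRB · max L -199/128 · min R -99/64 ⇒ -397/256
11 of 13 · RRBRBBBRRBB · max L -397/256 · min R -99/64 ⇒ -793/512
12 of 13 · RRBRBBBRRBBB · max L -793/512 · min R -99/64 ⇒ -1585/1024
13 of 13 · RRBRBBBRRBBBR · max L -793/512 · min R -1585/1024 ⇒ -3171/2048

-3171/2048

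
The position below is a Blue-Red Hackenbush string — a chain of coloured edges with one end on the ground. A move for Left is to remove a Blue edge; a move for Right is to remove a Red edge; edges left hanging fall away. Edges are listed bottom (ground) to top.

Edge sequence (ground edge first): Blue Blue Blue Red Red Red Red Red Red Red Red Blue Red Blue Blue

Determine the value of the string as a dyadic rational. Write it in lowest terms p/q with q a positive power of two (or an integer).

step 1: add Blue to get B; options L={ 0 } R={ · } — 1
step 2: add Blue to get BB; options L={ 0,1 } R={ · } — 2
step 3: add Blue to get BBB; options L={ 0,1,2 } R={ · } — 3
step 4: add Red to get BBBR; options L={ 0,1,2 } R={ 3 } — 5/2
step 5: add Red to get BBBRR; options L={ 0,1,2 } R={ 5/2,3 } — 9/4
step 6: add Red to get BBBRRR; options L={ 0,1,2 } R={ 9/4,5/2,3 } — 17/8
step 7: add Red to get BBBRRRR; options L={ 0,1,2 } R={ 17/8,9/4,5/2,3 } — 33/16
step 8: add Red to get BBBRRRRR; options L={ 0,1,2 } R={ 33/16,17/8,9/4,5/2,3 } — 65/32
step 9: add Red to get BBBRRRRRR; options L={ 0,1,2 } R={ 65/32,33/16,17/8,9/4,5/2,3 } — 129/64
step 10: add Red to get BBBRRRRRRR; options L={ 0,1,2 } R={ 129/64,65/32,33/16,17/8,9/4,5/2,3 } — 257/128
step 11: add Red to get BBBRRRRRRRR; options L={ 0,1,2 } R={ 257/128,129/64,65/32,33/16,17/8,9/4,5/2,3 } — 513/256
step 12: add Blue to get BBBRRRRRRRRB; options L={ 0,1,2,513/256 } R={ 257/128,129/64,65/32,33/16,17/8,9/4,5/2,3 } — 1027/512
step 13: add Red to get BBBRRRRRRRRBR; options L={ 0,1,2,513/256 } R={ 1027/512,257/128,129/64,65/32,33/16,17/8,9/4,5/2,3 } — 2053/1024
step 14: add Blue to get BBBRRRRRRRRBRB; options L={ 0,1,2,513/256,2053/1024 } R={ 1027/512,257/128,129/64,65/32,33/16,17/8,9/4,5/2,3 } — 4107/2048
step 15: add Blue to get BBBRRRRRRRRBRBB; options L={ 0,1,2,513/256,2053/1024,4107/2048 } R={ 1027/512,257/128,129/64,65/32,33/16,17/8,9/4,5/2,3 } — 8215/4096

8215/4096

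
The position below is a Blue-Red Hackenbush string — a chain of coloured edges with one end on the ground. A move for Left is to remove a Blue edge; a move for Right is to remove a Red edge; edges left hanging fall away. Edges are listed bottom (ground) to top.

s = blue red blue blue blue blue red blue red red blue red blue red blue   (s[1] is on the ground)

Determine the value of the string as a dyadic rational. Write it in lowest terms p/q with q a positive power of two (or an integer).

Prefix values for blue red blue blue blue blue red blue red red blue red blue red blue via {L|R} + simplicity:
b: Left { 0 }, Right { · } ⇒ simplest 1
br: Left { 0 }, Right { 1 } ⇒ simplest 1/2
brb: Left { 0,1/2 }, Right { 1 } ⇒ simplest 3/4
brbb: Left { 0,1/2,3/4 }, Right { 1 } ⇒ simplest 7/8
brbbb: Left { 0,1/2,3/4,7/8 }, Right { 1 } ⇒ simplest 15/16
brbbbb: Left { 0,1/2,3/4,7/8,15/16 }, Right { 1 } ⇒ simplest 31/32
brbbbbr: Left { 0,1/2,3/4,7/8,15/16 }, Right { 31/32,1 } ⇒ simplest 61/64
brbbbbrb: Left { 0,1/2,3/4,7/8,15/16,61/64 }, Right { 31/32,1 } ⇒ simplest 123/128
brbbbbrbr: Left { 0,1/2,3/4,7/8,15/16,61/64 }, Right { 123/128,31/32,1 } ⇒ simplest 245/256
brbbbbrbrr: Left { 0,1/2,3/4,7/8,15/16,61/64 }, Right { 245/256,123/128,31/32,1 } ⇒ simplest 489/512
brbbbbrbrrb: Left { 0,1/2,3/4,7/8,15/16,61/64,489/512 }, Right { 245/256,123/128,31/32,1 } ⇒ simplest 979/1024
brbbbbrbrrbr: Left { 0,1/2,3/4,7/8,15/16,61/64,489/512 }, Right { 979/1024,245/256,123/128,31/32,1 } ⇒ simplest 1957/2048
brbbbbrbrrbrb: Left { 0,1/2,3/4,7/8,15/16,61/64,489/512,1957/2048 }, Right { 979/1024,245/256,123/128,31/32,1 } ⇒ simplest 3915/4096
brbbbbrbrrbrbr: Left { 0,1/2,3/4,7/8,15/16,61/64,489/512,1957/2048 }, Right { 3915/4096,979/1024,245/256,123/128,31/32,1 } ⇒ simplest 7829/8192
brbbbbrbrrbrbrb: Left { 0,1/2,3/4,7/8,15/16,61/64,489/512,1957/2048,7829/8192 }, Right { 3915/4096,979/1024,245/256,123/128,31/32,1 } ⇒ simplest 15659/16384

15659/16384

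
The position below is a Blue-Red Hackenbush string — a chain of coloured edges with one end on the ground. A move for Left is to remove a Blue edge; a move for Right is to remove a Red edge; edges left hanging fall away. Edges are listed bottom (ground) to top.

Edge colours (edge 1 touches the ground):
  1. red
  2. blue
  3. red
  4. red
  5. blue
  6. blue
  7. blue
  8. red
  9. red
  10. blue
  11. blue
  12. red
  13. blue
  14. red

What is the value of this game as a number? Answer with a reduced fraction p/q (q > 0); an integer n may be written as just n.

Build val(s[:k]) for k = 1..14, string s = red blue red red blue blue blue red red blue blue red blue red.
val(r) = { — | 0 } -> -1
val(rb) = { -1 | 0 } -> -1/2
val(rbr) = { -1 | -1/2; 0 } -> -3/4
val(rbrr) = { -1 | -3/4; -1/2; 0 } -> -7/8
val(rbrrb) = { -1; -7/8 | -3/4; -1/2; 0 } -> -13/16
val(rbrrbb) = { -1; -7/8; -13/16 | -3/4; -1/2; 0 } -> -25/32
val(rbrrbbb) = { -1; -7/8; -13/16; -25/32 | -3/4; -1/2; 0 } -> -49/64
val(rbrrbbbr) = { -1; -7/8; -13/16; -25/32 | -49/64; -3/4; -1/2; 0 } -> -99/128
val(rbrrbbbrr) = { -1; -7/8; -13/16; -25/32 | -99/128; -49/64; -3/4; -1/2; 0 } -> -199/256
val(rbrrbbbrrb) = { -1; -7/8; -13/16; -25/32; -199/256 | -99/128; -49/64; -3/4; -1/2; 0 } -> -397/512
val(rbrrbbbrrbb) = { -1; -7/8; -13/16; -25/32; -199/256; -397/512 | -99/128; -49/64; -3/4; -1/2; 0 } -> -793/1024
val(rbrrbbbrrbbr) = { -1; -7/8; -13/16; -25/32; -199/256; -397/512 | -793/1024; -99/128; -49/64; -3/4; -1/2; 0 } -> -1587/2048
val(rbrrbbbrrbbrb) = { -1; -7/8; -13/16; -25/32; -199/256; -397/512; -1587/2048 | -793/1024; -99/128; -49/64; -3/4; -1/2; 0 } -> -3173/4096
val(rbrrbbbrrbbrbr) = { -1; -7/8; -13/16; -25/32; -199/256; -397/512; -1587/2048 | -3173/4096; -793/1024; -99/128; -49/64; -3/4; -1/2; 0 } -> -6347/8192

-6347/8192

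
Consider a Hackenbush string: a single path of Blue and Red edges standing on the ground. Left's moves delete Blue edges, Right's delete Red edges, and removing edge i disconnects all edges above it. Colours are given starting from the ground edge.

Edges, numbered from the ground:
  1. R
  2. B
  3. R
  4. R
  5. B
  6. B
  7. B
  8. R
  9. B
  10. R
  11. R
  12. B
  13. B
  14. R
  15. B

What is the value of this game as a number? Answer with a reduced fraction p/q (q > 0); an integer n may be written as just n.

R: Left { (no moves) }, Right { 0 } — simplest -1
RB: Left { -1 }, Right { 0 } — simplest -1/2
RBR: Left { -1 }, Right { -1/2,0 } — simplest -3/4
RBRR: Left { -1 }, Right { -3/4,-1/2,0 } — simplest -7/8
RBRRB: Left { -1,-7/8 }, Right { -3/4,-1/2,0 } — simplest -13/16
RBRRBB: Left { -1,-7/8,-13/16 }, Right { -3/4,-1/2,0 } — simplest -25/32
RBRRBBB: Left { -1,-7/8,-13/16,-25/32 }, Right { -3/4,-1/2,0 } — simplest -49/64
RBRRBBBR: Left { -1,-7/8,-13/16,-25/32 }, Right { -49/64,-3/4,-1/2,0 } — simplest -99/128
RBRRBBBRB: Left { -1,-7/8,-13/16,-25/32,-99/128 }, Right { -49/64,-3/4,-1/2,0 } — simplest -197/256
RBRRBBBRBR: Left { -1,-7/8,-13/16,-25/32,-99/128 }, Right { -197/256,-49/64,-3/4,-1/2,0 } — simplest -395/512
RBRRBBBRBRR: Left { -1,-7/8,-13/16,-25/32,-99/128 }, Right { -395/512,-197/256,-49/64,-3/4,-1/2,0 } — simplest -791/1024
RBRRBBBRBRRB: Left { -1,-7/8,-13/16,-25/32,-99/128,-791/1024 }, Right { -395/512,-197/256,-49/64,-3/4,-1/2,0 } — simplest -1581/2048
RBRRBBBRBRRBB: Left { -1,-7/8,-13/16,-25/32,-99/128,-791/1024,-1581/2048 }, Right { -395/512,-197/256,-49/64,-3/4,-1/2,0 } — simplest -3161/4096
RBRRBBBRBRRBBR: Left { -1,-7/8,-13/16,-25/32,-99/128,-791/1024,-1581/2048 }, Right { -3161/4096,-395/512,-197/256,-49/64,-3/4,-1/2,0 } — simplest -6323/8192
RBRRBBBRBRRBBRB: Left { -1,-7/8,-13/16,-25/32,-99/128,-791/1024,-1581/2048,-6323/8192 }, Right { -3161/4096,-395/512,-197/256,-49/64,-3/4,-1/2,0 } — simplest -12645/16384

-12645/16384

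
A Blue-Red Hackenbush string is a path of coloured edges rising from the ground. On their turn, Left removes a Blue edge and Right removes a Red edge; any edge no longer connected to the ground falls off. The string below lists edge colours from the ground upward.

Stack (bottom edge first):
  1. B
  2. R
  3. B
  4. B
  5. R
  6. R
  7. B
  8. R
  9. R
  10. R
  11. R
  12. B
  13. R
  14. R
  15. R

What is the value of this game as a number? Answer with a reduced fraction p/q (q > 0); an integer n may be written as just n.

12817/16384

Build v(s[:k]) for k = 1..15, string s = B R B B R R B R R R R B R R R.
B: Left { 0 }, Right {  } => simplest 1
BR: Left { 0 }, Right { 1 } => simplest 1/2
BRB: Left { 0,1/2 }, Right { 1 } => simplest 3/4
BRBB: Left { 0,1/2,3/4 }, Right { 1 } => simplest 7/8
BRBBR: Left { 0,1/2,3/4 }, Right { 7/8,1 } => simplest 13/16
BRBBRR: Left { 0,1/2,3/4 }, Right { 13/16,7/8,1 } => simplest 25/32
BRBBRRB: Left { 0,1/2,3/4,25/32 }, Right { 13/16,7/8,1 } => simplest 51/64
BRBBRRBR: Left { 0,1/2,3/4,25/32 }, Right { 51/64,13/16,7/8,1 } => simplest 101/128
BRBBRRBRR: Left { 0,1/2,3/4,25/32 }, Right { 101/128,51/64,13/16,7/8,1 } => simplest 201/256
BRBBRRBRRR: Left { 0,1/2,3/4,25/32 }, Right { 201/256,101/128,51/64,13/16,7/8,1 } => simplest 401/512
BRBBRRBRRRR: Left { 0,1/2,3/4,25/32 }, Right { 401/512,201/256,101/128,51/64,13/16,7/8,1 } => simplest 801/1024
BRBBRRBRRRRB: Left { 0,1/2,3/4,25/32,801/1024 }, Right { 401/512,201/256,101/128,51/64,13/16,7/8,1 } => simplest 1603/2048
BRBBRRBRRRRBR: Left { 0,1/2,3/4,25/32,801/1024 }, Right { 1603/2048,401/512,201/256,101/128,51/64,13/16,7/8,1 } => simplest 3205/4096
BRBBRRBRRRRBRR: Left { 0,1/2,3/4,25/32,801/1024 }, Right { 3205/4096,1603/2048,401/512,201/256,101/128,51/64,13/16,7/8,1 } => simplest 6409/8192
BRBBRRBRRRRBRRR: Left { 0,1/2,3/4,25/32,801/1024 }, Right { 6409/8192,3205/4096,1603/2048,401/512,201/256,101/128,51/64,13/16,7/8,1 } => simplest 12817/16384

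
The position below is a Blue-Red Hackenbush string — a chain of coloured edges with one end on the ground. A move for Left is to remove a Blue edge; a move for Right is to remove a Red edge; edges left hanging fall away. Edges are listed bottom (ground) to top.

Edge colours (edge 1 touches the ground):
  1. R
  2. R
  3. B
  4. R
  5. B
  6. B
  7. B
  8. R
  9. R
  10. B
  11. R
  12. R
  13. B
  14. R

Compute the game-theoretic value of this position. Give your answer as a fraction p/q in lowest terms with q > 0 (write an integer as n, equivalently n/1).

-6363/4096

val_1 [R]  L=[·]  R=[0]  = -1
val_2 [RR]  L=[·]  R=[-1,0]  = -2
val_3 [RRB]  L=[-2]  R=[-1,0]  = -3/2
val_4 [RRBR]  L=[-2]  R=[-3/2,-1,0]  = -7/4
val_5 [RRBRB]  L=[-2,-7/4]  R=[-3/2,-1,0]  = -13/8
val_6 [RRBRBB]  L=[-2,-7/4,-13/8]  R=[-3/2,-1,0]  = -25/16
val_7 [RRBRBBB]  L=[-2,-7/4,-13/8,-25/16]  R=[-3/2,-1,0]  = -49/32
val_8 [RRBRBBBR]  L=[-2,-7/4,-13/8,-25/16]  R=[-49/32,-3/2,-1,0]  = -99/64
val_9 [RRBRBBBRR]  L=[-2,-7/4,-13/8,-25/16]  R=[-99/64,-49/32,-3/2,-1,0]  = -199/128
val_10 [RRBRBBBRRB]  L=[-2,-7/4,-13/8,-25/16,-199/128]  R=[-99/64,-49/32,-3/2,-1,0]  = -397/256
val_11 [RRBRBBBRRBR]  L=[-2,-7/4,-13/8,-25/16,-199/128]  R=[-397/256,-99/64,-49/32,-3/2,-1,0]  = -795/512
val_12 [RRBRBBBRRBRR]  L=[-2,-7/4,-13/8,-25/16,-199/128]  R=[-795/512,-397/256,-99/64,-49/32,-3/2,-1,0]  = -1591/1024
val_13 [RRBRBBBRRBRRB]  L=[-2,-7/4,-13/8,-25/16,-199/128,-1591/1024]  R=[-795/512,-397/256,-99/64,-49/32,-3/2,-1,0]  = -3181/2048
val_14 [RRBRBBBRRBRRBR]  L=[-2,-7/4,-13/8,-25/16,-199/128,-1591/1024]  R=[-3181/2048,-795/512,-397/256,-99/64,-49/32,-3/2,-1,0]  = -6363/4096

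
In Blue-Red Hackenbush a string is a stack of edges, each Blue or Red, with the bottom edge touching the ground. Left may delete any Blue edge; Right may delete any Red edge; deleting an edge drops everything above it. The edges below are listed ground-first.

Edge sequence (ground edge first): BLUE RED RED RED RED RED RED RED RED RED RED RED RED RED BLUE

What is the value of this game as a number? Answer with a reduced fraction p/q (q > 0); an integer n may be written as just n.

3/16384

Build val(s[:k]) for k = 1..15, string s = BLUE RED RED RED RED RED RED RED RED RED RED RED RED RED BLUE.
val_1 [B]  L=[0]  R=[∅]  -> 1
val_2 [BR]  L=[0]  R=[1]  -> 1/2
val_3 [BRR]  L=[0]  R=[1/2,1]  -> 1/4
val_4 [BRRR]  L=[0]  R=[1/4,1/2,1]  -> 1/8
val_5 [BRRRR]  L=[0]  R=[1/8,1/4,1/2,1]  -> 1/16
val_6 [BRRRRR]  L=[0]  R=[1/16,1/8,1/4,1/2,1]  -> 1/32
val_7 [BRRRRRR]  L=[0]  R=[1/32,1/16,1/8,1/4,1/2,1]  -> 1/64
val_8 [BRRRRRRR]  L=[0]  R=[1/64,1/32,1/16,1/8,1/4,1/2,1]  -> 1/128
val_9 [BRRRRRRRR]  L=[0]  R=[1/128,1/64,1/32,1/16,1/8,1/4,1/2,1]  -> 1/256
val_10 [BRRRRRRRRR]  L=[0]  R=[1/256,1/128,1/64,1/32,1/16,1/8,1/4,1/2,1]  -> 1/512
val_11 [BRRRRRRRRRR]  L=[0]  R=[1/512,1/256,1/128,1/64,1/32,1/16,1/8,1/4,1/2,1]  -> 1/1024
val_12 [BRRRRRRRRRRR]  L=[0]  R=[1/1024,1/512,1/256,1/128,1/64,1/32,1/16,1/8,1/4,1/2,1]  -> 1/2048
val_13 [BRRRRRRRRRRRR]  L=[0]  R=[1/2048,1/1024,1/512,1/256,1/128,1/64,1/32,1/16,1/8,1/4,1/2,1]  -> 1/4096
val_14 [BRRRRRRRRRRRRR]  L=[0]  R=[1/4096,1/2048,1/1024,1/512,1/256,1/128,1/64,1/32,1/16,1/8,1/4,1/2,1]  -> 1/8192
val_15 [BRRRRRRRRRRRRRB]  L=[0,1/8192]  R=[1/4096,1/2048,1/1024,1/512,1/256,1/128,1/64,1/32,1/16,1/8,1/4,1/2,1]  -> 3/16384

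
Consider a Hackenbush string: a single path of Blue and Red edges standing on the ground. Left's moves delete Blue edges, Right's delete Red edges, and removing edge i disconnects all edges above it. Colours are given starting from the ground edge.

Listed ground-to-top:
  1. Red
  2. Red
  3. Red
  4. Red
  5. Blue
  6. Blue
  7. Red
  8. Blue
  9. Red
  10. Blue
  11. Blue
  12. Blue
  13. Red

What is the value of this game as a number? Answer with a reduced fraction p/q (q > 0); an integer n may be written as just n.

-1699/512

v(R) = {  | 0 } -> -1
v(RR) = {  | -1,0 } -> -2
v(RRR) = {  | -2,-1,0 } -> -3
v(RRRR) = {  | -3,-2,-1,0 } -> -4
v(RRRRB) = { -4 | -3,-2,-1,0 } -> -7/2
v(RRRRBB) = { -4,-7/2 | -3,-2,-1,0 } -> -13/4
v(RRRRBBR) = { -4,-7/2 | -13/4,-3,-2,-1,0 } -> -27/8
v(RRRRBBRB) = { -4,-7/2,-27/8 | -13/4,-3,-2,-1,0 } -> -53/16
v(RRRRBBRBR) = { -4,-7/2,-27/8 | -53/16,-13/4,-3,-2,-1,0 } -> -107/32
v(RRRRBBRBRB) = { -4,-7/2,-27/8,-107/32 | -53/16,-13/4,-3,-2,-1,0 } -> -213/64
v(RRRRBBRBRBB) = { -4,-7/2,-27/8,-107/32,-213/64 | -53/16,-13/4,-3,-2,-1,0 } -> -425/128
v(RRRRBBRBRBBB) = { -4,-7/2,-27/8,-107/32,-213/64,-425/128 | -53/16,-13/4,-3,-2,-1,0 } -> -849/256
v(RRRRBBRBRBBBR) = { -4,-7/2,-27/8,-107/32,-213/64,-425/128 | -849/256,-53/16,-13/4,-3,-2,-1,0 } -> -1699/512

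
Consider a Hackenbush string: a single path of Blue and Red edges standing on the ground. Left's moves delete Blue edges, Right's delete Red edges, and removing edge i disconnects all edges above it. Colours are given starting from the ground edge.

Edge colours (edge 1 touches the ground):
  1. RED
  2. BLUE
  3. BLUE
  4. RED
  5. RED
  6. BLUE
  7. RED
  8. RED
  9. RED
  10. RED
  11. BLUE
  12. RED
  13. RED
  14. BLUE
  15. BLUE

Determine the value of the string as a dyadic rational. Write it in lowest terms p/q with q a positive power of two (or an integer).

edge 1 of 15 (RED): { · | 0 } ⇒ -1
edge 2 of 15 (BLUE): { -1 | 0 } ⇒ -1/2
edge 3 of 15 (BLUE): { -1,-1/2 | 0 } ⇒ -1/4
edge 4 of 15 (RED): { -1,-1/2 | -1/4,0 } ⇒ -3/8
edge 5 of 15 (RED): { -1,-1/2 | -3/8,-1/4,0 } ⇒ -7/16
edge 6 of 15 (BLUE): { -1,-1/2,-7/16 | -3/8,-1/4,0 } ⇒ -13/32
edge 7 of 15 (RED): { -1,-1/2,-7/16 | -13/32,-3/8,-1/4,0 } ⇒ -27/64
edge 8 of 15 (RED): { -1,-1/2,-7/16 | -27/64,-13/32,-3/8,-1/4,0 } ⇒ -55/128
edge 9 of 15 (RED): { -1,-1/2,-7/16 | -55/128,-27/64,-13/32,-3/8,-1/4,0 } ⇒ -111/256
edge 10 of 15 (RED): { -1,-1/2,-7/16 | -111/256,-55/128,-27/64,-13/32,-3/8,-1/4,0 } ⇒ -223/512
edge 11 of 15 (BLUE): { -1,-1/2,-7/16,-223/512 | -111/256,-55/128,-27/64,-13/32,-3/8,-1/4,0 } ⇒ -445/1024
edge 12 of 15 (RED): { -1,-1/2,-7/16,-223/512 | -445/1024,-111/256,-55/128,-27/64,-13/32,-3/8,-1/4,0 } ⇒ -891/2048
edge 13 of 15 (RED): { -1,-1/2,-7/16,-223/512 | -891/2048,-445/1024,-111/256,-55/128,-27/64,-13/32,-3/8,-1/4,0 } ⇒ -1783/4096
edge 14 of 15 (BLUE): { -1,-1/2,-7/16,-223/512,-1783/4096 | -891/2048,-445/1024,-111/256,-55/128,-27/64,-13/32,-3/8,-1/4,0 } ⇒ -3565/8192
edge 15 of 15 (BLUE): { -1,-1/2,-7/16,-223/512,-1783/4096,-3565/8192 | -891/2048,-445/1024,-111/256,-55/128,-27/64,-13/32,-3/8,-1/4,0 } ⇒ -7129/16384

-7129/16384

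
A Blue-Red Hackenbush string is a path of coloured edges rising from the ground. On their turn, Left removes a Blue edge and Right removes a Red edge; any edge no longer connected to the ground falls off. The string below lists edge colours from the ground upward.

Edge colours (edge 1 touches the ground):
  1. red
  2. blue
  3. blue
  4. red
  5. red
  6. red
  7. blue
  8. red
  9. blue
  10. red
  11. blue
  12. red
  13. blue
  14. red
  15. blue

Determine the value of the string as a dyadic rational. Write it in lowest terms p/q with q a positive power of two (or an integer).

val(r) = { none | 0 } => -1
val(rb) = { -1 | 0 } => -1/2
val(rbb) = { -1; -1/2 | 0 } => -1/4
val(rbbr) = { -1; -1/2 | -1/4; 0 } => -3/8
val(rbbrr) = { -1; -1/2 | -3/8; -1/4; 0 } => -7/16
val(rbbrrr) = { -1; -1/2 | -7/16; -3/8; -1/4; 0 } => -15/32
val(rbbrrrb) = { -1; -1/2; -15/32 | -7/16; -3/8; -1/4; 0 } => -29/64
val(rbbrrrbr) = { -1; -1/2; -15/32 | -29/64; -7/16; -3/8; -1/4; 0 } => -59/128
val(rbbrrrbrb) = { -1; -1/2; -15/32; -59/128 | -29/64; -7/16; -3/8; -1/4; 0 } => -117/256
val(rbbrrrbrbr) = { -1; -1/2; -15/32; -59/128 | -117/256; -29/64; -7/16; -3/8; -1/4; 0 } => -235/512
val(rbbrrrbrbrb) = { -1; -1/2; -15/32; -59/128; -235/512 | -117/256; -29/64; -7/16; -3/8; -1/4; 0 } => -469/1024
val(rbbrrrbrbrbr) = { -1; -1/2; -15/32; -59/128; -235/512 | -469/1024; -117/256; -29/64; -7/16; -3/8; -1/4; 0 } => -939/2048
val(rbbrrrbrbrbrb) = { -1; -1/2; -15/32; -59/128; -235/512; -939/2048 | -469/1024; -117/256; -29/64; -7/16; -3/8; -1/4; 0 } => -1877/4096
val(rbbrrrbrbrbrbr) = { -1; -1/2; -15/32; -59/128; -235/512; -939/2048 | -1877/4096; -469/1024; -117/256; -29/64; -7/16; -3/8; -1/4; 0 } => -3755/8192
val(rbbrrrbrbrbrbrb) = { -1; -1/2; -15/32; -59/128; -235/512; -939/2048; -3755/8192 | -1877/4096; -469/1024; -117/256; -29/64; -7/16; -3/8; -1/4; 0 } => -7509/16384

-7509/16384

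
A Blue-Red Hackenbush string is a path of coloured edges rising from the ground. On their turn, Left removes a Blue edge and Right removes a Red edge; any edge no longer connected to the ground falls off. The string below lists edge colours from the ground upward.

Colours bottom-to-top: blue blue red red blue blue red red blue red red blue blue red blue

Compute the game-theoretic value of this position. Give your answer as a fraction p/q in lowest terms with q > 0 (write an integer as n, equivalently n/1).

Recurse on prefixes of the 15-edge string blue blue red red blue blue red red blue red red blue blue red blue:
1 of 15 · b · max L 0 · min R +∞ = 1
2 of 15 · bb · max L 1 · min R +∞ = 2
3 of 15 · bbr · max L 1 · min R 2 = 3/2
4 of 15 · bbrr · max L 1 · min R 3/2 = 5/4
5 of 15 · bbrrb · max L 5/4 · min R 3/2 = 11/8
6 of 15 · bbrrbb · max L 11/8 · min R 3/2 = 23/16
7 of 15 · bbrrbbr · max L 11/8 · min R 23/16 = 45/32
8 of 15 · bbrrbbrr · max L 11/8 · min R 45/32 = 89/64
9 of 15 · bbrrbbrrb · max L 89/64 · min R 45/32 = 179/128
10 of 15 · bbrrbbrrbr · max L 89/64 · min R 179/128 = 357/256
11 of 15 · bbrrbbrrbrr · max L 89/64 · min R 357/256 = 713/512
12 of 15 · bbrrbbrrbrrb · max L 713/512 · min R 357/256 = 1427/1024
13 of 15 · bbrrbbrrbrrbb · max L 1427/1024 · min R 357/256 = 2855/2048
14 of 15 · bbrrbbrrbrrbbr · max L 1427/1024 · min R 2855/2048 = 5709/4096
15 of 15 · bbrrbbrrbrrbbrb · max L 5709/4096 · min R 2855/2048 = 11419/8192

11419/8192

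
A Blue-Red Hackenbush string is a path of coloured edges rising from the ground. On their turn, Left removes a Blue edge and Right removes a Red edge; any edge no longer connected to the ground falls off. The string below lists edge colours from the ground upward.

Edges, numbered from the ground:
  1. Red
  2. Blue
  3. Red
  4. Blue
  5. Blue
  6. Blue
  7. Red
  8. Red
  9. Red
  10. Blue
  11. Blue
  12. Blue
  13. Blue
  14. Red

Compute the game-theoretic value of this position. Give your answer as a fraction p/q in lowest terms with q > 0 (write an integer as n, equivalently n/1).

Recurse on prefixes of the 14-edge string Red Blue Red Blue Blue Blue Red Red Red Blue Blue Blue Blue Red:
value_1 [R]  L=[∅]  R=[0]  so -1
value_2 [RB]  L=[-1]  R=[0]  so -1/2
value_3 [RBR]  L=[-1]  R=[-1/2, 0]  so -3/4
value_4 [RBRB]  L=[-1, -3/4]  R=[-1/2, 0]  so -5/8
value_5 [RBRBB]  L=[-1, -3/4, -5/8]  R=[-1/2, 0]  so -9/16
value_6 [RBRBBB]  L=[-1, -3/4, -5/8, -9/16]  R=[-1/2, 0]  so -17/32
value_7 [RBRBBBR]  L=[-1, -3/4, -5/8, -9/16]  R=[-17/32, -1/2, 0]  so -35/64
value_8 [RBRBBBRR]  L=[-1, -3/4, -5/8, -9/16]  R=[-35/64, -17/32, -1/2, 0]  so -71/128
value_9 [RBRBBBRRR]  L=[-1, -3/4, -5/8, -9/16]  R=[-71/128, -35/64, -17/32, -1/2, 0]  so -143/256
value_10 [RBRBBBRRRB]  L=[-1, -3/4, -5/8, -9/16, -143/256]  R=[-71/128, -35/64, -17/32, -1/2, 0]  so -285/512
value_11 [RBRBBBRRRBB]  L=[-1, -3/4, -5/8, -9/16, -143/256, -285/512]  R=[-71/128, -35/64, -17/32, -1/2, 0]  so -569/1024
value_12 [RBRBBBRRRBBB]  L=[-1, -3/4, -5/8, -9/16, -143/256, -285/512, -569/1024]  R=[-71/128, -35/64, -17/32, -1/2, 0]  so -1137/2048
value_13 [RBRBBBRRRBBBB]  L=[-1, -3/4, -5/8, -9/16, -143/256, -285/512, -569/1024, -1137/2048]  R=[-71/128, -35/64, -17/32, -1/2, 0]  so -2273/4096
value_14 [RBRBBBRRRBBBBR]  L=[-1, -3/4, -5/8, -9/16, -143/256, -285/512, -569/1024, -1137/2048]  R=[-2273/4096, -71/128, -35/64, -17/32, -1/2, 0]  so -4547/8192

-4547/8192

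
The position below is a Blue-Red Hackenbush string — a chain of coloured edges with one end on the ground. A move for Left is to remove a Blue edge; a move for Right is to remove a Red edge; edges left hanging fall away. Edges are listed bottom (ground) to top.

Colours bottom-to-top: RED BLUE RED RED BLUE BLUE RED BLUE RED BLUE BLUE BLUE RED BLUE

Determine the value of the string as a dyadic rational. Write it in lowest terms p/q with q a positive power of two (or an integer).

Build v(s[:k]) for k = 1..14, string s = RED BLUE RED RED BLUE BLUE RED BLUE RED BLUE BLUE BLUE RED BLUE.
R: Left { — }, Right { 0 } → simplest -1
RB: Left { -1 }, Right { 0 } → simplest -1/2
RBR: Left { -1 }, Right { -1/2,0 } → simplest -3/4
RBRR: Left { -1 }, Right { -3/4,-1/2,0 } → simplest -7/8
RBRRB: Left { -1,-7/8 }, Right { -3/4,-1/2,0 } → simplest -13/16
RBRRBB: Left { -1,-7/8,-13/16 }, Right { -3/4,-1/2,0 } → simplest -25/32
RBRRBBR: Left { -1,-7/8,-13/16 }, Right { -25/32,-3/4,-1/2,0 } → simplest -51/64
RBRRBBRB: Left { -1,-7/8,-13/16,-51/64 }, Right { -25/32,-3/4,-1/2,0 } → simplest -101/128
RBRRBBRBR: Left { -1,-7/8,-13/16,-51/64 }, Right { -101/128,-25/32,-3/4,-1/2,0 } → simplest -203/256
RBRRBBRBRB: Left { -1,-7/8,-13/16,-51/64,-203/256 }, Right { -101/128,-25/32,-3/4,-1/2,0 } → simplest -405/512
RBRRBBRBRBB: Left { -1,-7/8,-13/16,-51/64,-203/256,-405/512 }, Right { -101/128,-25/32,-3/4,-1/2,0 } → simplest -809/1024
RBRRBBRBRBBB: Left { -1,-7/8,-13/16,-51/64,-203/256,-405/512,-809/1024 }, Right { -101/128,-25/32,-3/4,-1/2,0 } → simplest -1617/2048
RBRRBBRBRBBBR: Left { -1,-7/8,-13/16,-51/64,-203/256,-405/512,-809/1024 }, Right { -1617/2048,-101/128,-25/32,-3/4,-1/2,0 } → simplest -3235/4096
RBRRBBRBRBBBRB: Left { -1,-7/8,-13/16,-51/64,-203/256,-405/512,-809/1024,-3235/4096 }, Right { -1617/2048,-101/128,-25/32,-3/4,-1/2,0 } → simplest -6469/8192

-6469/8192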